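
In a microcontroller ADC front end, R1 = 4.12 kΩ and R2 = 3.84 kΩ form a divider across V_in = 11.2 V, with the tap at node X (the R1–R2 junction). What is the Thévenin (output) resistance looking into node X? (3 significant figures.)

With V_in suppressed (replaced by a short), R_th = R1 ‖ R2 = (4.120 × 3.84)/(4.120 + 3.84) = 1.988 kΩ.

R_th ≈ 1.99 kΩ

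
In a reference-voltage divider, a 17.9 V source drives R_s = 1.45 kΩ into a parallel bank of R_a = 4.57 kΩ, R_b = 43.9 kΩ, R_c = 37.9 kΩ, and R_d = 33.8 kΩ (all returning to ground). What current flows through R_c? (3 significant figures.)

Equivalent of the parallel group: R_p = 3.361 kΩ.
V_A = 17.9 × 3.361/4.811 = 12.50 V.
I(R_c) = V_A / R_c = 12.50/37.9 = 0.3299 mA.

I ≈ 0.330 mA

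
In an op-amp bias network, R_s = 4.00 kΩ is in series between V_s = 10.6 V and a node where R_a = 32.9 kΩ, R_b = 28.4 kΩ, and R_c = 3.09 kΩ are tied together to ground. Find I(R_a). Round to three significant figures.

I ≈ 0.126 mA

Parallel bank: R_p = 1/(1/32.9 + 1/28.4 + 1/3.09) = 2.569 kΩ.
V_A = 10.6 × 2.569/6.569 = 4.146 V.
I(R_a) = V_A / R_a = 4.146/32.9 = 0.1260 mA.
(Equivalently: I_total = 1.614 mA, then current-divider fraction G_k/ΣG = 0.07809.)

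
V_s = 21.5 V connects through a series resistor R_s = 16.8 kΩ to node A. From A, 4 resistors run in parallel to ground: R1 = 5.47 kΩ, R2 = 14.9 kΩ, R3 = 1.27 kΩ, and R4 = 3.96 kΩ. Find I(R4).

Equivalent of the parallel group: R_p = 0.7753 kΩ.
Node voltage V_A = V_s · R_p/(R_s + R_p) = 21.5 × 0.04411 = 0.9484 V.
I(R4) = V_A / R4 = 0.9484/3.96 = 0.2395 mA.
(Check via current divider: I_total = 1.223 mA; share G_k/ΣG = 0.1958 → same result.)

I ≈ 0.239 mA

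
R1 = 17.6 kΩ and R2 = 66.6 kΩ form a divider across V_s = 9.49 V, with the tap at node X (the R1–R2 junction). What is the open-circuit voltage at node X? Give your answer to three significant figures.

V_th is the unloaded tap voltage: V_s · R2/(R1+R2) = 9.49 × 0.7910 = 7.506 V.

V_th ≈ 7.51 V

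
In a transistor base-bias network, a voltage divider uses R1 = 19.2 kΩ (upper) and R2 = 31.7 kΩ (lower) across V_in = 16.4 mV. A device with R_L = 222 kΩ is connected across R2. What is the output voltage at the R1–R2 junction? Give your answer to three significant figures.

V_out ≈ 9.69 mV

First combine the lower leg with the load: R2 ‖ R_L = 27.74 kΩ.
Then V_out = V_in · R2'/(R1 + R2') = 16.4 × 27.74/46.94 = 9.692 mV.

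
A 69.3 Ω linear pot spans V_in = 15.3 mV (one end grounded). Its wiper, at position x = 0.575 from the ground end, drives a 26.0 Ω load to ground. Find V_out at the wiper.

V_out ≈ 5.33 mV

Lower segment x·R_p = 39.85 Ω; upper segment (1−x)·R_p = 29.45 Ω.
(x·R_p) ‖ R_L = 15.73 Ω.
V_out = 15.3 × 15.73/(29.45 + 15.73) = 5.327 mV.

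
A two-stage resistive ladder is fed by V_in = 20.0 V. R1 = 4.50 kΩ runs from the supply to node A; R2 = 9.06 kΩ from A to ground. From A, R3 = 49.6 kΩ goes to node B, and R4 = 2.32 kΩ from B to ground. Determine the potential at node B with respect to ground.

V_B ≈ 0.564 V

The second stage (R3 + R4 = 51.92 kΩ) loads node A in parallel with R2.
R2 ‖ (R3+R4) = 7.714 kΩ.
V_A = 20.0 × 7.714/(4.50 + 7.714) = 12.63 V.
Then the unloaded second divider: V_B = V_A × R4/(R3+R4) = 12.63 × 0.04468 = 0.5644 V.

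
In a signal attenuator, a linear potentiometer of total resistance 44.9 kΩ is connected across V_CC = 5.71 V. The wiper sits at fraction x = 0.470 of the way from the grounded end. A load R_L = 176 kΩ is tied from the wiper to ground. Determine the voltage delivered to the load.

V_out ≈ 2.52 V

Split the track: R_lower = x·R_p = 21.10 kΩ, R_upper = (1−x)·R_p = 23.80 kΩ.
(x·R_p) ‖ R_L = 18.84 kΩ.
Loaded-divider output: V_out = 5.71 × 0.4419 = 2.523 V.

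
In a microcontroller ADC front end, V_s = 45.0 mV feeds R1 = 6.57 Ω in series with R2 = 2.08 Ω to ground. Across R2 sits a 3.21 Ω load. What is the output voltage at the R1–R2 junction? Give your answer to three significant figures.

R2 ‖ R_L = (2.08 × 3.21)/(2.08 + 3.21) = 1.262 Ω.
Now apply the divider: V_out = 45.0 × 0.1612 = 7.252 mV.
(Unloaded it would be 10.8 mV; the load pulls it down.)

V_out ≈ 7.25 mV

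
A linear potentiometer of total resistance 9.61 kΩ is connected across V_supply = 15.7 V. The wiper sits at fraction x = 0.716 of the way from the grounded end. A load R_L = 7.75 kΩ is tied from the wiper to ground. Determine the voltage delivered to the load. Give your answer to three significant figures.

V_out ≈ 8.98 V

Lower segment x·R_p = 6.881 kΩ; upper segment (1−x)·R_p = 2.729 kΩ.
Lower segment in parallel with the load: 6.881 ‖ 7.75 = 3.645 kΩ.
V_out = 15.7 × 3.645/(2.729 + 3.645) = 8.978 V.
(Unloaded: V_out = x·V_supply = 11.2 V.)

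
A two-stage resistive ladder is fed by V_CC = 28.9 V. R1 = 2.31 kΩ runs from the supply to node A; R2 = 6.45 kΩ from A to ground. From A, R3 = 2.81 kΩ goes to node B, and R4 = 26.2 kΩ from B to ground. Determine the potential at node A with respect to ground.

Node A sees R2 in parallel with the series input of stage 2, R3 + R4 = 29.01 kΩ.
Effective lower resistance at A: R2 ‖ 29.01 = 5.277 kΩ.
V_A = 28.9 × 5.277/(2.31 + 5.277) = 20.10 V.

V_A ≈ 20.1 V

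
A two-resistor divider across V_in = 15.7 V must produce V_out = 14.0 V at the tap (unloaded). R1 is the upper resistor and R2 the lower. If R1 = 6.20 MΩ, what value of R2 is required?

R2 ≈ 51.1 MΩ

Required fraction k = V_out/V_in = 0.8917.
So R2 = R1 · V_out/(V_in − V_out) = 6.20 × 14.0/(15.7 − 14.0) = 6.20 × 8.235 = 51.06 MΩ.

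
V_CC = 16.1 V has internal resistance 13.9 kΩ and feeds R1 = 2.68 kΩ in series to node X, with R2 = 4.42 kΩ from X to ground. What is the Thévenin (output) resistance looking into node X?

R1' = 13.9 + 2.68 = 16.58 kΩ (source resistance + R1).
Looking into X with the source shorted: R_th = R1'·R2/(R1'+R2) = 16.58 × 4.42/21.00 = 3.490 kΩ.

R_th ≈ 3.49 kΩ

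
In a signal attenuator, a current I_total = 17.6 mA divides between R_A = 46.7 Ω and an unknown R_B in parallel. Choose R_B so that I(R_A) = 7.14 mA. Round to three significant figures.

R_B ≈ 31.9 Ω

In a two-way split, I_A/I_total = R_B/(R_A + R_B).
With f = 0.4057, R_B = R_A · f/(1−f) = 46.7 × 0.6826 = 31.88 Ω.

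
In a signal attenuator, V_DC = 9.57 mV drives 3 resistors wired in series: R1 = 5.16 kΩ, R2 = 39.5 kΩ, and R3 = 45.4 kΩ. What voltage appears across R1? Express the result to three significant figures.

ΣR = 5.16 + 39.5 + 45.4 = 90.06 kΩ.
Voltage divider: V = V_DC · (5.160 / 90.06) = 9.57 × 0.05730 = 0.5483 mV.

V ≈ 0.548 mV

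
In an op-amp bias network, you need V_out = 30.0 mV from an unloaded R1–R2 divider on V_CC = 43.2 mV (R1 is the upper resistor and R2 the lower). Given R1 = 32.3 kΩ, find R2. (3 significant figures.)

R2 ≈ 73.4 kΩ

V_out/V_CC = R2/(R1+R2) = 0.6944.
So R2 = R1 · V_out/(V_CC − V_out) = 32.3 × 30.0/(43.2 − 30.0) = 32.3 × 2.273 = 73.41 kΩ.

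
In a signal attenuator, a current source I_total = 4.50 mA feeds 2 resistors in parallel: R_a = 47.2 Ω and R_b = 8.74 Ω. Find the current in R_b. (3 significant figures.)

For two parallel branches, I_k = I_total · (other R)/(sum of R).
So I = 4.50 × 47.2/55.94 = 3.797 mA.

I ≈ 3.80 mA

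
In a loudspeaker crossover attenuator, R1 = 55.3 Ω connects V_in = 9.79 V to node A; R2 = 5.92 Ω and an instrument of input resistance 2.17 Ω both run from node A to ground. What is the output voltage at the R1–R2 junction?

R2 ‖ R_L = (5.92 × 2.17)/(5.92 + 2.17) = 1.588 Ω.
Voltage divider with the loaded lower leg: V_out = 9.79 × 1.588/(55.3 + 1.588) = 9.79 × 0.02791 = 0.2733 V.
(Unloaded it would be 0.947 V; the load pulls it down.)

V_out ≈ 0.273 V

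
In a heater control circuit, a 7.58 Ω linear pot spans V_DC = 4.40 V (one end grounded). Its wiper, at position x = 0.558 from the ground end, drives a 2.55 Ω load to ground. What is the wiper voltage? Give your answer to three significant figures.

V_out ≈ 1.42 V

Split the track: R_lower = x·R_p = 4.230 Ω, R_upper = (1−x)·R_p = 3.350 Ω.
Lower segment in parallel with the load: 4.230 ‖ 2.55 = 1.591 Ω.
Then V_out = V_DC · 1.591/(3.350 + 1.591) = 1.417 V.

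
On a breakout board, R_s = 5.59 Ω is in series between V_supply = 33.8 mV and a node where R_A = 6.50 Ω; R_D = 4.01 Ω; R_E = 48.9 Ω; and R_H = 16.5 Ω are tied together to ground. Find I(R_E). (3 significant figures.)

Equivalent of the parallel group: R_p = 2.065 Ω.
Node voltage V_A = V_supply · R_p/(R_s + R_p) = 33.8 × 0.2698 = 9.118 mV.
I(R_E) = V_A / R_E = 9.118/48.9 = 0.1865 mA.

I ≈ 0.186 mA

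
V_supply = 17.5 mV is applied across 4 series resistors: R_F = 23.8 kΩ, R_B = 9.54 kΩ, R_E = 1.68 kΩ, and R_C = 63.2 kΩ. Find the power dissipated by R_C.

P ≈ 2.01 nW

ΣR = 98.22 kΩ → I = 17.5/98.22 = 0.1782 µA.
P(R_C) = I²·R_C = (0.1782)² × 63.2 = 2.006 nW.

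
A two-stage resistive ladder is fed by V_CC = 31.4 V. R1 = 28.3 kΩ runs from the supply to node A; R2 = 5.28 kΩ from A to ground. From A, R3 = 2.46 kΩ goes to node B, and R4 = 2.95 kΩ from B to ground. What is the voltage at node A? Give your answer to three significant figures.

Node A sees R2 in parallel with the series input of stage 2, R3 + R4 = 5.410 kΩ.
R2 ‖ (R3+R4) = 2.672 kΩ.
First divider: V_A = V_CC · 2.672/(28.3 + 2.672) = 2.709 V.

V_A ≈ 2.71 V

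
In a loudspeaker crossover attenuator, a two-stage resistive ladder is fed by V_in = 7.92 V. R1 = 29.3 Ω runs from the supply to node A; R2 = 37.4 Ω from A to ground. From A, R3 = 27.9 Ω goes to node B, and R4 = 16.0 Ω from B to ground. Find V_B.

Looking into the second stage from A: R3 + R4 = 43.90 Ω appears in parallel with R2.
R2 ‖ (R3+R4) = 20.20 Ω.
First divider: V_A = V_in · 20.20/(29.3 + 20.20) = 3.232 V.
Stage 2 is unloaded, so V_B = V_A · R4/(R3+R4) = 3.232 × 16.0/43.90 = 1.178 V.

V_B ≈ 1.18 V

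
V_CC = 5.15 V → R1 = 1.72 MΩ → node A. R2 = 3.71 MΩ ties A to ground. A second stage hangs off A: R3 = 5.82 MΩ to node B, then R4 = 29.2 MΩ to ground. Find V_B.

V_B ≈ 2.84 V

Node A sees R2 in parallel with the series input of stage 2, R3 + R4 = 35.02 MΩ.
Effective lower resistance at A: R2 ‖ 35.02 = 3.355 MΩ.
V_A = 5.15 × 3.355/(1.72 + 3.355) = 3.404 V.
Stage 2 is unloaded, so V_B = V_A · R4/(R3+R4) = 3.404 × 29.2/35.02 = 2.839 V.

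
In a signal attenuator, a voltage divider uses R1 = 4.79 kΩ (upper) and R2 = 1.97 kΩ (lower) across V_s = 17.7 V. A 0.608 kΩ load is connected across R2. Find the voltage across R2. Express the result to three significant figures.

The load sits in parallel with R2, giving an effective lower resistance R2' = R2·R_L/(R2+R_L) = 0.4646 kΩ.
Voltage divider with the loaded lower leg: V_out = 17.7 × 0.4646/(4.79 + 0.4646) = 17.7 × 0.08842 = 1.565 V.
(Unloaded it would be 5.16 V; the load pulls it down.)

V_out ≈ 1.57 V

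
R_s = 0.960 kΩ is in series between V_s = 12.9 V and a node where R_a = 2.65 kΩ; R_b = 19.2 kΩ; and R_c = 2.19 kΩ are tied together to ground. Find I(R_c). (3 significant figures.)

I ≈ 3.18 mA

Equivalent of the parallel group: R_p = 1.129 kΩ.
V_A by voltage divider: V_A = 12.9 × 1.129/(0.960 + 1.129) = 6.971 V.
I(R_c) = V_A / R_c = 6.971/2.19 = 3.183 mA.
(Check via current divider: I_total = 6.176 mA; share G_k/ΣG = 0.5153 → same result.)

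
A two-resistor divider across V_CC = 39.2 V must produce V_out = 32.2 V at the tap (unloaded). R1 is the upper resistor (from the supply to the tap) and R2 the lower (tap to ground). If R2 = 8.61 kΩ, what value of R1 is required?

Required fraction k = V_out/V_CC = 0.8214.
R1 = R2·(1/k − 1) = 8.61 × 0.2174 = 1.872 kΩ.

R1 ≈ 1.87 kΩ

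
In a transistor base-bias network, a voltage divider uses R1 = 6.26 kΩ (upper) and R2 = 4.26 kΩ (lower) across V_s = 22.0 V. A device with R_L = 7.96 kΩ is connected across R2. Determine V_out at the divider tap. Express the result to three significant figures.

V_out ≈ 6.76 V

First combine the lower leg with the load: R2 ‖ R_L = 2.775 kΩ.
Now apply the divider: V_out = 22.0 × 0.3071 = 6.757 V.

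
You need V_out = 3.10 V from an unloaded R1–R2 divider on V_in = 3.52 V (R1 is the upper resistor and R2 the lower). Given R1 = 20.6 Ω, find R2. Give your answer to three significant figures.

V_out/V_in = R2/(R1+R2) = 0.8807.
R2 = R1 · 0.8807/(1 − 0.8807) = 152.0 Ω.

R2 ≈ 152 Ω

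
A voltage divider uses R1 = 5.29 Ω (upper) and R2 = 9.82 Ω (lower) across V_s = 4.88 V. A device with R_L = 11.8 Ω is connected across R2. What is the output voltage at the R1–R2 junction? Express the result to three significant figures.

The load sits in parallel with R2, giving an effective lower resistance R2' = R2·R_L/(R2+R_L) = 5.360 Ω.
Voltage divider with the loaded lower leg: V_out = 4.88 × 5.360/(5.29 + 5.360) = 4.88 × 0.5033 = 2.456 V.

V_out ≈ 2.46 V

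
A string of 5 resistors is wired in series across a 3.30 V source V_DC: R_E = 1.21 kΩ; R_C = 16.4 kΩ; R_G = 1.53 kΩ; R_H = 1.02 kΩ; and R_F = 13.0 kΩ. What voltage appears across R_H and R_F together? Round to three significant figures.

V ≈ 1.40 V

Total series resistance ΣR = 1.21 + 16.4 + 1.53 + 1.02 + 13.0 = 33.16 kΩ.
R_{R_H..R_F} = 1.02 + 13.0 = 14.02 kΩ.
Voltage divider: V = V_DC · (14.02 / 33.16) = 3.30 × 0.4228 = 1.395 V.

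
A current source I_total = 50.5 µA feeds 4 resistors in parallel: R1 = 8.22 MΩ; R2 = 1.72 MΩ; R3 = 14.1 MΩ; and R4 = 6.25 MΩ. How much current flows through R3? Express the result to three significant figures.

Conductances: ΣG = 1/8.22 + 1/1.72 + 1/14.1 + 1/6.25 = 0.9340 (1/MΩ).
Current divider: I(R3) = I_total · G_k/ΣG = 50.5 × (0.07092/0.9340) = 50.5 × 0.07594 = 3.835 µA.

I ≈ 3.83 µA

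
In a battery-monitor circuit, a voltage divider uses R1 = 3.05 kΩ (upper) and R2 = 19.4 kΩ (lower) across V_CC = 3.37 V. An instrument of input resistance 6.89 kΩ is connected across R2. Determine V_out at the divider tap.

R2 ‖ R_L = (19.4 × 6.89)/(19.4 + 6.89) = 5.084 kΩ.
Voltage divider with the loaded lower leg: V_out = 3.37 × 5.084/(3.05 + 5.084) = 3.37 × 0.6250 = 2.106 V.

V_out ≈ 2.11 V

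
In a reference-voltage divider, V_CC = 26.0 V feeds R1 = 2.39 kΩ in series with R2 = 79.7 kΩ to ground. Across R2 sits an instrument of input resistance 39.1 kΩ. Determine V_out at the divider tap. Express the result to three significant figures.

V_out ≈ 23.8 V

The load sits in parallel with R2, giving an effective lower resistance R2' = R2·R_L/(R2+R_L) = 26.23 kΩ.
Then V_out = V_CC · R2'/(R1 + R2') = 26.0 × 26.23/28.62 = 23.83 V.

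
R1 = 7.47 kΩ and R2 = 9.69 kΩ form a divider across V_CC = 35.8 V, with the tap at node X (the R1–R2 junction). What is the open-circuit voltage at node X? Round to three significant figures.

V_th is the unloaded tap voltage: V_CC · R2/(R1+R2) = 35.8 × 0.5647 = 20.22 V.

V_th ≈ 20.2 V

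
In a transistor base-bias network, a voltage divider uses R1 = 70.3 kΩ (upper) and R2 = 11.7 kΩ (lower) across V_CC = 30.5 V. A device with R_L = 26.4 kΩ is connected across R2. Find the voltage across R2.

V_out ≈ 3.15 V

First combine the lower leg with the load: R2 ‖ R_L = 8.107 kΩ.
Now apply the divider: V_out = 30.5 × 0.1034 = 3.154 V.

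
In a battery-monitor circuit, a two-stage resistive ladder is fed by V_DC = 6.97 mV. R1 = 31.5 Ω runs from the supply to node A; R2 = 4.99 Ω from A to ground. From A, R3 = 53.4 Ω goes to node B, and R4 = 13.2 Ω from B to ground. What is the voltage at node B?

V_B ≈ 0.177 mV

Looking into the second stage from A: R3 + R4 = 66.60 Ω appears in parallel with R2.
R2 ‖ (R3+R4) = 4.642 Ω.
So V_A = 6.97 × 0.1284 = 0.8952 mV.
Then the unloaded second divider: V_B = V_A × R4/(R3+R4) = 0.8952 × 0.1982 = 0.1774 mV.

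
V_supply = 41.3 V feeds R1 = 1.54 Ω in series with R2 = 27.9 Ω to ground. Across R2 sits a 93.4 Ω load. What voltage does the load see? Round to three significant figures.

V_out ≈ 38.5 V

R2 ‖ R_L = (27.9 × 93.4)/(27.9 + 93.4) = 21.48 Ω.
Now apply the divider: V_out = 41.3 × 0.9331 = 38.54 V.
(Unloaded it would be 39.1 V; the load pulls it down.)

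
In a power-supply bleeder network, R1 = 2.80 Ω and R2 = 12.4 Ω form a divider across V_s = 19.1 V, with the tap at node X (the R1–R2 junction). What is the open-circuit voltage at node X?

With X open, the divider is unloaded: V_th = 19.1 × 12.4/15.20 = 15.58 V.

V_th ≈ 15.6 V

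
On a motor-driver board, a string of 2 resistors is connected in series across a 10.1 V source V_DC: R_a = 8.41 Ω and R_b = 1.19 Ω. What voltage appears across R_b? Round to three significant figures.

V ≈ 1.25 V

Series total: ΣR = 8.41 + 1.19 = 9.600 Ω.
By the voltage-divider rule, V = 10.1 × 1.190/9.600 = 1.252 V.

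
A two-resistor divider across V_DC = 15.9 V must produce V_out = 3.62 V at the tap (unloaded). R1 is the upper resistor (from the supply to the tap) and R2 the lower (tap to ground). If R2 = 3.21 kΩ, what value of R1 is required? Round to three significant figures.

R1 ≈ 10.9 kΩ

V_out/V_DC = R2/(R1+R2) = 0.2277.
Rearranging, R1 = R2·(1−k)/k = 3.21 × 3.392 = 10.89 kΩ.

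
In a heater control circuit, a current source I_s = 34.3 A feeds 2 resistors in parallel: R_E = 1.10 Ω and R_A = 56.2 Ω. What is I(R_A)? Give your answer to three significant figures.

For two parallel branches, I_k = I_s · (other R)/(sum of R).
I(R_A) = 34.3 × 1.10/(1.10 + 56.2) = 34.3 × 0.01920 = 0.6585 A.

I ≈ 0.658 A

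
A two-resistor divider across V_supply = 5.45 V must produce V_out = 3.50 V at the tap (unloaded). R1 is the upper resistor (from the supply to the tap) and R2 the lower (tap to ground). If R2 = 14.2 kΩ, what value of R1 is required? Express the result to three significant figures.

R1 ≈ 7.91 kΩ

Required fraction k = V_out/V_supply = 0.6422.
R1 = R2·(1/k − 1) = 14.2 × 0.5571 = 7.911 kΩ.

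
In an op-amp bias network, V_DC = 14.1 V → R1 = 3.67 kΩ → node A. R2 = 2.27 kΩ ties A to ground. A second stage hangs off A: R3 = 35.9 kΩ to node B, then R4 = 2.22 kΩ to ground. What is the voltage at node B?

Node A sees R2 in parallel with the series input of stage 2, R3 + R4 = 38.12 kΩ.
Effective lower resistance at A: R2 ‖ 38.12 = 2.142 kΩ.
V_A = 14.1 × 2.142/(3.67 + 2.142) = 5.197 V.
V_B = V_A × 0.05824 = 0.3027 V.

V_B ≈ 0.303 V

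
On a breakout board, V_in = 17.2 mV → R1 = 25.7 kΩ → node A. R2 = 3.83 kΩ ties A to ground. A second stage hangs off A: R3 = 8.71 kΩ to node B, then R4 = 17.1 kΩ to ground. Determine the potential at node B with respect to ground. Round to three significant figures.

Node A sees R2 in parallel with the series input of stage 2, R3 + R4 = 25.81 kΩ.
R2 ‖ (R3+R4) = 3.335 kΩ.
First divider: V_A = V_in · 3.335/(25.7 + 3.335) = 1.976 mV.
V_B = V_A × 0.6625 = 1.309 mV.

V_B ≈ 1.31 mV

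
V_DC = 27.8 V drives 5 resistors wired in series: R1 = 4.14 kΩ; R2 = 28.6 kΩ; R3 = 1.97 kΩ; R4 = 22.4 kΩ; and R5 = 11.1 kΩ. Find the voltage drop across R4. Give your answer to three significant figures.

ΣR = 4.14 + 28.6 + 1.97 + 22.4 + 11.1 = 68.21 kΩ.
By the voltage-divider rule, V = 27.8 × 22.40/68.21 = 9.129 V.

V ≈ 9.13 V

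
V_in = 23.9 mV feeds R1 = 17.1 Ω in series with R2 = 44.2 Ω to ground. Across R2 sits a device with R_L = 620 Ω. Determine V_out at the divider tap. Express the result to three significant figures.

The load sits in parallel with R2, giving an effective lower resistance R2' = R2·R_L/(R2+R_L) = 41.26 Ω.
Now apply the divider: V_out = 23.9 × 0.7070 = 16.90 mV.

V_out ≈ 16.9 mV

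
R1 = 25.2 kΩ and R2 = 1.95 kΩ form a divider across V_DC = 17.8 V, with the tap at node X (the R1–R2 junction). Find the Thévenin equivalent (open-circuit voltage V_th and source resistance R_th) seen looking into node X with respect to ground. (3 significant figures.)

V_th ≈ 1.28 V, R_th ≈ 1.81 kΩ

V_th is the unloaded tap voltage: V_DC · R2/(R1+R2) = 17.8 × 0.07182 = 1.278 V.
Zeroing V_DC shorts the top of R1 to ground, so R_th = R1 ‖ R2 = 1.810 kΩ.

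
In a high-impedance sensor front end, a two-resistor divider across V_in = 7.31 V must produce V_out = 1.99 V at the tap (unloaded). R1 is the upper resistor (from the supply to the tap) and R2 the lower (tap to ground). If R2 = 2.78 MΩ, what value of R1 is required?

The divider ratio is R2/(R1+R2) = 1.99/7.31 = 0.2722.
Rearranging, R1 = R2·(1−k)/k = 2.78 × 2.673 = 7.432 MΩ.

R1 ≈ 7.43 MΩ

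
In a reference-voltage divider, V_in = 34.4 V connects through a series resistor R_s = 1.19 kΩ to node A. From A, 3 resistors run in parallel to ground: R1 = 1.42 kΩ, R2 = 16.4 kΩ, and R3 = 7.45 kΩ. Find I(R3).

I ≈ 2.23 mA

Equivalent of the parallel group: R_p = 1.112 kΩ.
Node voltage V_A = V_in · R_p/(R_s + R_p) = 34.4 × 0.4830 = 16.62 V.
I(R3) = V_A / R3 = 16.62/7.45 = 2.230 mA.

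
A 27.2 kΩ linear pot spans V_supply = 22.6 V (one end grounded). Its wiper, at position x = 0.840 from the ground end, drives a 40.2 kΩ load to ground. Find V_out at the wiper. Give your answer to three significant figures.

Split the track: R_lower = x·R_p = 22.85 kΩ, R_upper = (1−x)·R_p = 4.352 kΩ.
(x·R_p) ‖ R_L = 14.57 kΩ.
Loaded-divider output: V_out = 22.6 × 0.7700 = 17.40 V.

V_out ≈ 17.4 V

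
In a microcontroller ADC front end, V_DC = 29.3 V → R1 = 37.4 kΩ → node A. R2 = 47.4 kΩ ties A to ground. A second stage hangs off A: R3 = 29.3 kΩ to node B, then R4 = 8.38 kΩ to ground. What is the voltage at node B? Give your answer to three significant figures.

V_B ≈ 2.34 V

Node A sees R2 in parallel with the series input of stage 2, R3 + R4 = 37.68 kΩ.
Effective lower resistance at A: R2 ‖ 37.68 = 20.99 kΩ.
First divider: V_A = V_DC · 20.99/(37.4 + 20.99) = 10.53 V.
Stage 2 is unloaded, so V_B = V_A · R4/(R3+R4) = 10.53 × 8.38/37.68 = 2.343 V.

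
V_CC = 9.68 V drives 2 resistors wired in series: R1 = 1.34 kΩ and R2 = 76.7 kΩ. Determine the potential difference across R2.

ΣR = 1.34 + 76.7 = 78.04 kΩ.
By the voltage-divider rule, V = 9.68 × 76.70/78.04 = 9.514 V.

V ≈ 9.51 V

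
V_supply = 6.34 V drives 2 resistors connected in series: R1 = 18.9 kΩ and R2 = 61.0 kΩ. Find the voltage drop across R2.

V ≈ 4.84 V

Series total: ΣR = 18.9 + 61.0 = 79.90 kΩ.
By the voltage-divider rule, V = 6.34 × 61.00/79.90 = 4.840 V.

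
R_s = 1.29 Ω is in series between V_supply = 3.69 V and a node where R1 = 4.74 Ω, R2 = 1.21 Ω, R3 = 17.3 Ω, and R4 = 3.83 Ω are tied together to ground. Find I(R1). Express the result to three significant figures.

Equivalent of the parallel group: R_p = 0.7373 Ω.
V_A by voltage divider: V_A = 3.69 × 0.7373/(1.29 + 0.7373) = 1.342 V.
I(R1) = V_A / R1 = 1.342/4.74 = 0.2831 A.
(Equivalently: I_total = 1.820 A, then current-divider fraction G_k/ΣG = 0.1555.)

I ≈ 0.283 A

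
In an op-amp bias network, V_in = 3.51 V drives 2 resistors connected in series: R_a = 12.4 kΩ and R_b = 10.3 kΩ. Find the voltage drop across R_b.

Total series resistance ΣR = 12.4 + 10.3 = 22.70 kΩ.
Voltage divider: V = V_in · (10.30 / 22.70) = 3.51 × 0.4537 = 1.593 V.

V ≈ 1.59 V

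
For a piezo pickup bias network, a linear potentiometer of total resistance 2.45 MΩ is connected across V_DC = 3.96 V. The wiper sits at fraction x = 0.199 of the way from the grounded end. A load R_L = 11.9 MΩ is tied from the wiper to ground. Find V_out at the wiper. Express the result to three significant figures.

V_out ≈ 0.763 V

Lower segment x·R_p = 0.4876 MΩ; upper segment (1−x)·R_p = 1.962 MΩ.
Lower segment in parallel with the load: 0.4876 ‖ 11.9 = 0.4684 MΩ.
Loaded-divider output: V_out = 3.96 × 0.1927 = 0.7630 V.
(Unloaded: V_out = x·V_DC = 0.788 V.)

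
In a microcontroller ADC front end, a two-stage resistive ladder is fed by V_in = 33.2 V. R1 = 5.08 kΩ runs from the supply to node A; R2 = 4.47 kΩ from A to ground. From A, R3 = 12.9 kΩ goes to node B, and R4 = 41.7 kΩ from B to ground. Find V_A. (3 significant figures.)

Node A sees R2 in parallel with the series input of stage 2, R3 + R4 = 54.60 kΩ.
Effective lower resistance at A: R2 ‖ 54.60 = 4.132 kΩ.
V_A = 33.2 × 4.132/(5.08 + 4.132) = 14.89 V.

V_A ≈ 14.9 V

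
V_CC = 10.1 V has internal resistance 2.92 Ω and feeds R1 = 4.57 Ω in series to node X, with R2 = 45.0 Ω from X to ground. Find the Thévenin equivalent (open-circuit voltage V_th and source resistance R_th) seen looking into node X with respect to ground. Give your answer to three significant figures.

R1' = 2.92 + 4.57 = 7.490 Ω (source resistance + R1).
With X open, the divider is unloaded: V_th = 10.1 × 45.0/52.49 = 8.659 V.
With V_CC suppressed (replaced by a short), R_th = R1' ‖ R2 = (7.490 × 45.0)/(7.490 + 45.0) = 6.421 Ω.

V_th ≈ 8.66 V, R_th ≈ 6.42 Ω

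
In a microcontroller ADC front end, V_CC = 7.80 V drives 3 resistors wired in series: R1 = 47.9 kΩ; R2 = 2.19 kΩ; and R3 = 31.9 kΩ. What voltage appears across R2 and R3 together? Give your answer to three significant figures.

V ≈ 3.24 V

Total series resistance ΣR = 47.9 + 2.19 + 31.9 = 81.99 kΩ.
R_{R2..R3} = 2.19 + 31.9 = 34.09 kΩ.
Voltage divider: V = V_CC · (34.09 / 81.99) = 7.80 × 0.4158 = 3.243 V.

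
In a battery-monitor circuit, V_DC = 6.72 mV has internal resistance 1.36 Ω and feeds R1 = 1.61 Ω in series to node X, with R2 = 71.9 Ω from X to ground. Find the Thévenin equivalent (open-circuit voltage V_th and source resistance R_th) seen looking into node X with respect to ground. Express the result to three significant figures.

R1' = 1.36 + 1.61 = 2.970 Ω (source resistance + R1).
With X open, the divider is unloaded: V_th = 6.72 × 71.9/74.87 = 6.453 mV.
Looking into X with the source shorted: R_th = R1'·R2/(R1'+R2) = 2.970 × 71.9/74.87 = 2.852 Ω.

V_th ≈ 6.45 mV, R_th ≈ 2.85 Ω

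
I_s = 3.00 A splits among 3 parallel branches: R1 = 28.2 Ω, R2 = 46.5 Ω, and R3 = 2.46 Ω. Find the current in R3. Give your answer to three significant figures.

Conductances: ΣG = 1/28.2 + 1/46.5 + 1/2.46 = 0.4635 (1/Ω).
R3 takes the fraction G_k/ΣG = 0.4065/0.4635 = 0.8771, so I = 3.00 × 0.8771 = 2.631 A.

I ≈ 2.63 A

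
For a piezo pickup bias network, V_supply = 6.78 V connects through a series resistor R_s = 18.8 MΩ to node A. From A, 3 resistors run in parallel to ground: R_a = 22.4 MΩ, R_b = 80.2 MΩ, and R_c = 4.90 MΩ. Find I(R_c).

I ≈ 0.234 µA

Parallel bank: R_p = 1/(1/22.4 + 1/80.2 + 1/4.90) = 3.829 MΩ.
V_A by voltage divider: V_A = 6.78 × 3.829/(18.8 + 3.829) = 1.147 V.
Branch current I = V_A/R_c = 1.147/4.90 = 0.2341 µA.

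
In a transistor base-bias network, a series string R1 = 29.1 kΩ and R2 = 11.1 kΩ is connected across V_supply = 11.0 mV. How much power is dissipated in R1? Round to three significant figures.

P ≈ 2.18 nW

Series current I = V_supply/ΣR = 11.0/40.20 = 0.2736 µA.
P(R1) = I²·R1 = (0.2736)² × 29.1 = 2.179 nW.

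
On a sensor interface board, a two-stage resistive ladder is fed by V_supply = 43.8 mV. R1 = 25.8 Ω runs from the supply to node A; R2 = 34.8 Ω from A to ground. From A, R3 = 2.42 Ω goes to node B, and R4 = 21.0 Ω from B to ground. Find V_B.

Node A sees R2 in parallel with the series input of stage 2, R3 + R4 = 23.42 Ω.
Effective lower resistance at A: R2 ‖ 23.42 = 14.00 Ω.
So V_A = 43.8 × 0.3517 = 15.41 mV.
V_B = V_A × 0.8967 = 13.81 mV.

V_B ≈ 13.8 mV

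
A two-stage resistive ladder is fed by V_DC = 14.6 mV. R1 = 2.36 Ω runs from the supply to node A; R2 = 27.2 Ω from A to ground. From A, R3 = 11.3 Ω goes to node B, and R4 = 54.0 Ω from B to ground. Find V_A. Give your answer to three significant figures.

Looking into the second stage from A: R3 + R4 = 65.30 Ω appears in parallel with R2.
Effective lower resistance at A: R2 ‖ 65.30 = 19.20 Ω.
V_A = 14.6 × 19.20/(2.36 + 19.20) = 13.00 mV.

V_A ≈ 13.0 mV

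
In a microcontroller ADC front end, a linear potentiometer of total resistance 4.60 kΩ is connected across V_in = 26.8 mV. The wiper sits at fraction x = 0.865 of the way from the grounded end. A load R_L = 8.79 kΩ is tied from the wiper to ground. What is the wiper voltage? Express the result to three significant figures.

V_out ≈ 21.8 mV

Lower segment x·R_p = 3.979 kΩ; upper segment (1−x)·R_p = 0.6210 kΩ.
R_L loads the lower segment: effective lower R = 2.739 kΩ.
Then V_out = V_in · 2.739/(0.6210 + 2.739) = 21.85 mV.
(Unloaded: V_out = x·V_in = 23.2 mV.)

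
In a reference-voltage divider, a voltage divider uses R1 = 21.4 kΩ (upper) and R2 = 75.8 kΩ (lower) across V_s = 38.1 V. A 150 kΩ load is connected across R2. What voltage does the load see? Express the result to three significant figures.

First combine the lower leg with the load: R2 ‖ R_L = 50.35 kΩ.
Then V_out = V_s · R2'/(R1 + R2') = 38.1 × 50.35/71.75 = 26.74 V.
(Unloaded it would be 29.7 V; the load pulls it down.)

V_out ≈ 26.7 V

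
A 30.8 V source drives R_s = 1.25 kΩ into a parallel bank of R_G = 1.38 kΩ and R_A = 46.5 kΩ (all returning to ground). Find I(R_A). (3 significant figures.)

Combine the parallel branches: R_p = (1/1.38 + 1/46.5)⁻¹ = 1.340 kΩ.
V_A by voltage divider: V_A = 30.8 × 1.340/(1.25 + 1.340) = 15.94 V.
I(R_A) = V_A / R_A = 15.94/46.5 = 0.3427 mA.
(Equivalently: I_total = 11.89 mA, then current-divider fraction G_k/ΣG = 0.02882.)

I ≈ 0.343 mA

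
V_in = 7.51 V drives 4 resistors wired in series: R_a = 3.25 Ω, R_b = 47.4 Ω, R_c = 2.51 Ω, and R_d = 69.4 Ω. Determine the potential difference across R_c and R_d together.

V ≈ 4.41 V

Total series resistance ΣR = 3.25 + 47.4 + 2.51 + 69.4 = 122.6 Ω.
R_{R_c..R_d} = 2.51 + 69.4 = 71.91 Ω.
Voltage divider: V = V_in · (71.91 / 122.6) = 7.51 × 0.5867 = 4.406 V.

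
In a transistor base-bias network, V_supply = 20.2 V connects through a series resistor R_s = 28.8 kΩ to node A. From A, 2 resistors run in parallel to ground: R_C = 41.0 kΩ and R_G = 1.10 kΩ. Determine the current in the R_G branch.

Equivalent of the parallel group: R_p = 1.071 kΩ.
Node voltage V_A = V_supply · R_p/(R_s + R_p) = 20.2 × 0.03586 = 0.7244 V.
I(R_G) = V_A / R_G = 0.7244/1.10 = 0.6586 mA.
(Check via current divider: I_total = 0.6762 mA; share G_k/ΣG = 0.9739 → same result.)

I ≈ 0.659 mA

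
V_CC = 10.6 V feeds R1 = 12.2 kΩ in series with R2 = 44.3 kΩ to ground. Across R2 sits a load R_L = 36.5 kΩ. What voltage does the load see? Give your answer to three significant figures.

V_out ≈ 6.59 V

R2 ‖ R_L = (44.3 × 36.5)/(44.3 + 36.5) = 20.01 kΩ.
Voltage divider with the loaded lower leg: V_out = 10.6 × 20.01/(12.2 + 20.01) = 10.6 × 0.6213 = 6.585 V.
(Unloaded it would be 8.31 V; the load pulls it down.)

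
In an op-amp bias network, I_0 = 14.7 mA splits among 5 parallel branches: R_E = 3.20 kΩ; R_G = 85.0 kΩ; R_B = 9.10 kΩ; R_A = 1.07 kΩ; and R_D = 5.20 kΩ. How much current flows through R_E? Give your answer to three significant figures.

I ≈ 2.94 mA

Total conductance ΣG = 1/3.20 + 1/85.0 + 1/9.10 + 1/1.07 + 1/5.20 = 1.561 (units of 1/kΩ).
R_E takes the fraction G_k/ΣG = 0.3125/1.561 = 0.2002, so I = 14.7 × 0.2002 = 2.943 mA.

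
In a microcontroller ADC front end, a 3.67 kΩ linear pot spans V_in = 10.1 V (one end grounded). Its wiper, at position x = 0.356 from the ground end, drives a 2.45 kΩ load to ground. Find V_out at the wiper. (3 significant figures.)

Split the track: R_lower = x·R_p = 1.307 kΩ, R_upper = (1−x)·R_p = 2.363 kΩ.
Lower segment in parallel with the load: 1.307 ‖ 2.45 = 0.8521 kΩ.
Then V_out = V_in · 0.8521/(2.363 + 0.8521) = 2.676 V.
(Unloaded: V_out = x·V_in = 3.60 V.)

V_out ≈ 2.68 V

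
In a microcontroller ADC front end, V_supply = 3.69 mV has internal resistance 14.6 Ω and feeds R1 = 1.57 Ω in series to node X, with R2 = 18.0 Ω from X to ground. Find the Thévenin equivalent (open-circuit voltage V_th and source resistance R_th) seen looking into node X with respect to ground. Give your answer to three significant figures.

R1' = 14.6 + 1.57 = 16.17 Ω (source resistance + R1).
V_th is the unloaded tap voltage: V_supply · R2/(R1'+R2) = 3.69 × 0.5268 = 1.944 mV.
With V_supply suppressed (replaced by a short), R_th = R1' ‖ R2 = (16.17 × 18.0)/(16.17 + 18.0) = 8.518 Ω.

V_th ≈ 1.94 mV, R_th ≈ 8.52 Ω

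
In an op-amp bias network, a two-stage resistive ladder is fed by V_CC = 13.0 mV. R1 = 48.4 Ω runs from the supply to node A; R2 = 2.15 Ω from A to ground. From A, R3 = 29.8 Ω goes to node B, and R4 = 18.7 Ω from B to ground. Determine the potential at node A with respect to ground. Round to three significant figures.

The second stage (R3 + R4 = 48.50 Ω) loads node A in parallel with R2.
R2 ‖ (R3+R4) = 2.059 Ω.
V_A = 13.0 × 2.059/(48.4 + 2.059) = 0.5304 mV.

V_A ≈ 0.530 mV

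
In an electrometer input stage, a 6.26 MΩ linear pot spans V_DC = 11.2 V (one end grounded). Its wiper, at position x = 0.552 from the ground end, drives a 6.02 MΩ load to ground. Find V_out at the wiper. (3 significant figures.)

V_out ≈ 4.92 V

Split the track: R_lower = x·R_p = 3.456 MΩ, R_upper = (1−x)·R_p = 2.804 MΩ.
R_L loads the lower segment: effective lower R = 2.195 MΩ.
Loaded-divider output: V_out = 11.2 × 0.4391 = 4.918 V.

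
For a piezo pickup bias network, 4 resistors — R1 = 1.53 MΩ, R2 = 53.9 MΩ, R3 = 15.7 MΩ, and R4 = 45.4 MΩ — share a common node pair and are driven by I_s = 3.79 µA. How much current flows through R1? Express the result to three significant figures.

I ≈ 3.27 µA

Conductances: ΣG = 1/1.53 + 1/53.9 + 1/15.7 + 1/45.4 = 0.7579 (1/MΩ).
Current divider: I(R1) = I_s · G_k/ΣG = 3.79 × (0.6536/0.7579) = 3.79 × 0.8624 = 3.269 µA.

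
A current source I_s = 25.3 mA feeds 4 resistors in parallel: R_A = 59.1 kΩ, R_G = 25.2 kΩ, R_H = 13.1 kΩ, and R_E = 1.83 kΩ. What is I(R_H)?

Total conductance ΣG = 1/59.1 + 1/25.2 + 1/13.1 + 1/1.83 = 0.6794 (units of 1/kΩ).
Current divider: I(R_H) = I_s · G_k/ΣG = 25.3 × (0.07634/0.6794) = 25.3 × 0.1124 = 2.843 mA.

I ≈ 2.84 mA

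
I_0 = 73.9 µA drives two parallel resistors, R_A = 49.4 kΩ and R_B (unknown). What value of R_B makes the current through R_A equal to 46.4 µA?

R_B ≈ 83.4 kΩ

Two-branch current divider: I_A = I_0 · R_B/(R_A + R_B).
With f = 0.6279, R_B = R_A · f/(1−f) = 49.4 × 1.687 = 83.35 kΩ.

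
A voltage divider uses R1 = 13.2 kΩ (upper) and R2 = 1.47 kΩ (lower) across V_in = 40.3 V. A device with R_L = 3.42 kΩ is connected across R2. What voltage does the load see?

V_out ≈ 2.91 V

The load sits in parallel with R2, giving an effective lower resistance R2' = R2·R_L/(R2+R_L) = 1.028 kΩ.
Now apply the divider: V_out = 40.3 × 0.07226 = 2.912 V.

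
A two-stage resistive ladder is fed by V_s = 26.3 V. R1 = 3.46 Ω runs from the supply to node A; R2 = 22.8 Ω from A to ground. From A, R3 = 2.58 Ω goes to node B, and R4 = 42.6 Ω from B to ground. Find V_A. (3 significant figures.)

Looking into the second stage from A: R3 + R4 = 45.18 Ω appears in parallel with R2.
R2 ‖ (R3+R4) = 15.15 Ω.
V_A = 26.3 × 15.15/(3.46 + 15.15) = 21.41 V.

V_A ≈ 21.4 V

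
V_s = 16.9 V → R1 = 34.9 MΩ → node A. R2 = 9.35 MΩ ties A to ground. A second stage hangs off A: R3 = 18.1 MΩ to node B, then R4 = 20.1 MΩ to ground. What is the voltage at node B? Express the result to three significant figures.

V_B ≈ 1.57 V

Looking into the second stage from A: R3 + R4 = 38.20 MΩ appears in parallel with R2.
Effective lower resistance at A: R2 ‖ 38.20 = 7.511 MΩ.
First divider: V_A = V_s · 7.511/(34.9 + 7.511) = 2.993 V.
Stage 2 is unloaded, so V_B = V_A · R4/(R3+R4) = 2.993 × 20.1/38.20 = 1.575 V.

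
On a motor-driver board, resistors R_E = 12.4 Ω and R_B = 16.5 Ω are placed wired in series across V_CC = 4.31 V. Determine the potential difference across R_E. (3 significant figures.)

Series total: ΣR = 12.4 + 16.5 = 28.90 Ω.
Voltage divider: V = V_CC · (12.40 / 28.90) = 4.31 × 0.4291 = 1.849 V.

V ≈ 1.85 V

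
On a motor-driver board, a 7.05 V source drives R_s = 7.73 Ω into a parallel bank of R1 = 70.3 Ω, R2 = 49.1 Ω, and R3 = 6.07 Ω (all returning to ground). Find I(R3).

I ≈ 0.457 A

Combine the parallel branches: R_p = (1/70.3 + 1/49.1 + 1/6.07)⁻¹ = 5.017 Ω.
V_A by voltage divider: V_A = 7.05 × 5.017/(7.73 + 5.017) = 2.775 V.
I(R3) = V_A / R3 = 2.775/6.07 = 0.4571 A.
(Equivalently: I_total = 0.5531 A, then current-divider fraction G_k/ΣG = 0.8265.)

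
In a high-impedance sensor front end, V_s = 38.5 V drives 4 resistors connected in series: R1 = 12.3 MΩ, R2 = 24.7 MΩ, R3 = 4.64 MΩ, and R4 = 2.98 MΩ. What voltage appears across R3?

Total series resistance ΣR = 12.3 + 24.7 + 4.64 + 2.98 = 44.62 MΩ.
V = V_s · R/ΣR = 38.5 × 0.1040 = 4.004 V.

V ≈ 4.00 V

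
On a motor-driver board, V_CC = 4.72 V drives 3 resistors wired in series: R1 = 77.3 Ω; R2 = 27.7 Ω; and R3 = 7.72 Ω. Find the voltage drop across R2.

V ≈ 1.16 V

ΣR = 77.3 + 27.7 + 7.72 = 112.7 Ω.
V = V_CC · R/ΣR = 4.72 × 0.2457 = 1.160 V.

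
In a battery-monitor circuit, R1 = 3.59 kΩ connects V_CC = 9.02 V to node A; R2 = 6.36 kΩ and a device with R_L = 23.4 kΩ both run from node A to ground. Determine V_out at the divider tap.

V_out ≈ 5.25 V

First combine the lower leg with the load: R2 ‖ R_L = 5.001 kΩ.
Then V_out = V_CC · R2'/(R1 + R2') = 9.02 × 5.001/8.591 = 5.251 V.
(Unloaded it would be 5.77 V; the load pulls it down.)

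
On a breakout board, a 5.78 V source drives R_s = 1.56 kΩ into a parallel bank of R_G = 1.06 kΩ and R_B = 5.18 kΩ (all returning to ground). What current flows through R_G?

I ≈ 1.97 mA

Parallel bank: R_p = 1/(1/1.06 + 1/5.18) = 0.8799 kΩ.
Node voltage V_A = V_DC · R_p/(R_s + R_p) = 5.78 × 0.3606 = 2.084 V.
I(R_G) = V_A / R_G = 2.084/1.06 = 1.967 mA.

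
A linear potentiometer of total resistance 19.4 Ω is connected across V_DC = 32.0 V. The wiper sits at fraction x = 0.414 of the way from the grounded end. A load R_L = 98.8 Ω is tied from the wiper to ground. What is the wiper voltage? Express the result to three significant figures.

V_out ≈ 12.6 V

Split the track: R_lower = x·R_p = 8.032 Ω, R_upper = (1−x)·R_p = 11.37 Ω.
Lower segment in parallel with the load: 8.032 ‖ 98.8 = 7.428 Ω.
Loaded-divider output: V_out = 32.0 × 0.3952 = 12.65 V.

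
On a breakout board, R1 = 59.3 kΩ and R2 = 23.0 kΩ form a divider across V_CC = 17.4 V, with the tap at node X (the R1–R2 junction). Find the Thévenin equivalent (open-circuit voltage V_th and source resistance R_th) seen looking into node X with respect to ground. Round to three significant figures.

With X open, the divider is unloaded: V_th = 17.4 × 23.0/82.30 = 4.863 V.
Zeroing V_CC shorts the top of R1 to ground, so R_th = R1 ‖ R2 = 16.57 kΩ.

V_th ≈ 4.86 V, R_th ≈ 16.6 kΩ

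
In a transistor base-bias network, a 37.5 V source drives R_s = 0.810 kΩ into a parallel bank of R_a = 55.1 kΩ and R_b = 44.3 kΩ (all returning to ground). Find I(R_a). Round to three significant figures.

I ≈ 0.659 mA

Parallel bank: R_p = 1/(1/55.1 + 1/44.3) = 24.56 kΩ.
V_A by voltage divider: V_A = 37.5 × 24.56/(0.810 + 24.56) = 36.30 V.
Branch current I = V_A/R_a = 36.30/55.1 = 0.6588 mA.
(Check via current divider: I_total = 1.478 mA; share G_k/ΣG = 0.4457 → same result.)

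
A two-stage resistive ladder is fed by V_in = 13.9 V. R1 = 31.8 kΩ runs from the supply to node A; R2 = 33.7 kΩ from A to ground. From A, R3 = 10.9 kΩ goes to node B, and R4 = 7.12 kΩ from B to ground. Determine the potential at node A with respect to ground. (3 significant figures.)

Looking into the second stage from A: R3 + R4 = 18.02 kΩ appears in parallel with R2.
Effective lower resistance at A: R2 ‖ 18.02 = 11.74 kΩ.
V_A = 13.9 × 11.74/(31.8 + 11.74) = 3.748 V.

V_A ≈ 3.75 V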